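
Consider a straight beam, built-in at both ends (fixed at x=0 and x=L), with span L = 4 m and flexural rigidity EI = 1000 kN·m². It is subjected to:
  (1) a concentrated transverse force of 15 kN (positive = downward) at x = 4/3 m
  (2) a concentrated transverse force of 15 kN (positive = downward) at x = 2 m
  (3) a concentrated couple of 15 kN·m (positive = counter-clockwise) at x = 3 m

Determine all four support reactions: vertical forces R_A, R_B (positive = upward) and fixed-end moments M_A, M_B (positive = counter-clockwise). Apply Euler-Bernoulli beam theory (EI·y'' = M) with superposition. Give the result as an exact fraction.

Load 1 — point force P=15 kN at a=4/3 m (b=L-a=8/3):
  R_A = Pb²(3a+b)/L³ = 15·(8/3)²·(3·(4/3)+(8/3))/4³ = 100/9 kN
  M_A = Pab²/L² = 15·(4/3)·(8/3)²/4² = 80/9 kN·m
  R_B = Pa²(a+3b)/L³ = 15·(4/3)²·((4/3)+3·(8/3))/4³ = 35/9 kN
  M_B = -Pa²b/L² = -15·(4/3)²·(8/3)/4² = -40/9 kN·m
Load 2 — point force P=15 kN at a=2 m (b=L-a=2):
  R_A = Pb²(3a+b)/L³ = 15·2²·(3·2+2)/4³ = 15/2 kN
  M_A = Pab²/L² = 15·2·2²/4² = 15/2 kN·m
  R_B = Pa²(a+3b)/L³ = 15·2²·(2+3·2)/4³ = 15/2 kN
  M_B = -Pa²b/L² = -15·2²·2/4² = -15/2 kN·m
Load 3 — applied couple M₀=15 kN·m at a=3 m (b=L-a=1):
  R_A = 6M₀ab/L³ = 6·15·3·1/4³ = 135/32 kN
  M_A = M₀b(2a-b)/L² = 15·1·(2·3-1)/4² = 75/16 kN·m
  R_B = -6M₀ab/L³ = -6·15·3·1/4³ = -135/32 kN
  M_B = M₀a(2b-a)/L² = 15·3·(2·1-3)/4² = -45/16 kN·m
Superposition: R_A = 6575/288 kN, M_A = 3035/144 kN·m, R_B = 2065/288 kN, M_B = -2125/144 kN·m

R_A = 6575/288 kN, M_A = 3035/144 kN·m, R_B = 2065/288 kN, M_B = -2125/144 kN·m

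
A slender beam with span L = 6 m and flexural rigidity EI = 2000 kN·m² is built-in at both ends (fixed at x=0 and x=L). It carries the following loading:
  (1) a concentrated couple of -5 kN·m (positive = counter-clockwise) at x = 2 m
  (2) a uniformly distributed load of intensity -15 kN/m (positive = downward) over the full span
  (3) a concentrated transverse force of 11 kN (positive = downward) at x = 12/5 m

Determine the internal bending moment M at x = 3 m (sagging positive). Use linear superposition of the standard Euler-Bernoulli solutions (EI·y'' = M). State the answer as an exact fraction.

Load 1 — applied couple M₀=-5 kN·m at a=2 m (b=L-a=4):
  M_1 = R_Ax - M_A - M₀  [x>a] with R_A=-10/9, M_A=0 = (-10/9)·3 - 0 - (-5) = 5/3 kN·m
Load 2 — uniform load w=-15 kN/m over full span:
  M_2 = wLx/2 - wL²/12 - wx²/2 = (-15)·6·3/2 - (-15)·6²/12 - (-15)·3²/2 = -45/2 kN·m
Load 3 — point force P=11 kN at a=12/5 m (b=L-a=18/5):
  M_3 = Pa²(a+3b)(L-x)/L³ - Pa²b/L²  [x>a] = 11·(12/5)²·((12/5)+3·(18/5))·(6-3)/6³ - 11·(12/5)²·(18/5)/6² = 132/25 kN·m
Superposition: M = Σ M_i = -2333/150 kN·m ≈ -15.553333 kN·m

M(3) = -2333/150 kN·m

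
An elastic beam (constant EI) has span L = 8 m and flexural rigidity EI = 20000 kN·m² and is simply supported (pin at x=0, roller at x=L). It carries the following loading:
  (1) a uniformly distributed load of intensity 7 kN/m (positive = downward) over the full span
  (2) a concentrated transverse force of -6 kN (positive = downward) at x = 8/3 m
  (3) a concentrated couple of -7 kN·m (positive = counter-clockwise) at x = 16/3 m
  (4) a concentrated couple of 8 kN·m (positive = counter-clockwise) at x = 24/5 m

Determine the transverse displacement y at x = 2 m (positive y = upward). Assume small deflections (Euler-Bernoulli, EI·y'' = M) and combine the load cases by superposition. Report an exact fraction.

Load 1 — uniform load w=7 kN/m over full span:
  y_1 = -wx(L³-2Lx²+x³)/(24EI) = -7·2·(8³-2·8·2²+2³)/(24·20000) = -133/10000 m
Load 2 — point force P=-6 kN at a=8/3 m (b=L-a=16/3):
  y_2 = -Pbx(L²-b²-x²)/(6LEI)  [x≤a] = -(-6)·(16/3)·2·(8²-(16/3)²-2²)/(6·8·20000) = 71/33750 m
Load 3 — applied couple M₀=-7 kN·m at a=16/3 m (b=L-a=8/3):
  y_3 = (M₀x³/(6L)+C₁x)/EI  [x≤a] with C₁=M₀(3b²-L²)/(6L)=56/9 = ((-7)·2³/(6·8)+(56/9)·2)/20000 = 203/360000 m
Load 4 — applied couple M₀=8 kN·m at a=24/5 m (b=L-a=16/5):
  y_4 = (M₀x³/(6L)+C₁x)/EI  [x≤a] with C₁=M₀(3b²-L²)/(6L)=-416/75 = (8·2³/(6·8)+(-416/75)·2)/20000 = -61/125000 m
Superposition: y = Σ y_i = -300251/27000000 m ≈ -0.011120 m

y(2) = -300251/27000000 m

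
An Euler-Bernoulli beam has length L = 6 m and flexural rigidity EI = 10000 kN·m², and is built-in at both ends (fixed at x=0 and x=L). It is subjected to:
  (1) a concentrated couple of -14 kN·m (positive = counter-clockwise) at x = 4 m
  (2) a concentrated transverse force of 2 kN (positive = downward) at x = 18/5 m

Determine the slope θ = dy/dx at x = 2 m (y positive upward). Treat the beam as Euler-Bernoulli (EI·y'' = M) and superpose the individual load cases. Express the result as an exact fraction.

Load 1 — applied couple M₀=-14 kN·m at a=4 m (b=L-a=2):
  θ_1 = (R_Ax²/2 - M_Ax)/EI  [x≤a] with R_A=-28/9, M_A=-14/3 = ((-28/9)·2²/2 - (-14/3)·2)/10000 = 7/22500 rad
Load 2 — point force P=2 kN at a=18/5 m (b=L-a=12/5):
  θ_2 = -Pb²x(2aL-(3a+b)x)/(2L³EI)  [x≤a] = -2·(12/5)²·2·(2·(18/5)·6-(3·(18/5)+(12/5))·2)/(2·6³·10000) = -7/78125 rad
Superposition: θ = Σ θ_i = 623/2812500 rad ≈ 0.000222 rad

θ(2) = 623/2812500 rad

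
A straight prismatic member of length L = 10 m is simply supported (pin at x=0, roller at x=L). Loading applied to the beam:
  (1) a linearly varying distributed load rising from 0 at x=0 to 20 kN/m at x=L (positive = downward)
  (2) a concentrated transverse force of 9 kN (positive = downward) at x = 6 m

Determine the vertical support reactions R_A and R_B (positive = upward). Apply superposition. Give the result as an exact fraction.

Load 1 — triangular load w₀=20 kN/m (0→w₀ over full span):
  R_A = w₀L/6 = 20·10/6 = 100/3 kN
  R_B = w₀L/3 = 20·10/3 = 200/3 kN
Load 2 — point force P=9 kN at a=6 m (b=L-a=4):
  R_A = Pb/L = 9·4/10 = 18/5 kN
  R_B = Pa/L = 9·6/10 = 27/5 kN
Superposition: R_A = 554/15 kN, R_B = 1081/15 kN

R_A = 554/15 kN, R_B = 1081/15 kN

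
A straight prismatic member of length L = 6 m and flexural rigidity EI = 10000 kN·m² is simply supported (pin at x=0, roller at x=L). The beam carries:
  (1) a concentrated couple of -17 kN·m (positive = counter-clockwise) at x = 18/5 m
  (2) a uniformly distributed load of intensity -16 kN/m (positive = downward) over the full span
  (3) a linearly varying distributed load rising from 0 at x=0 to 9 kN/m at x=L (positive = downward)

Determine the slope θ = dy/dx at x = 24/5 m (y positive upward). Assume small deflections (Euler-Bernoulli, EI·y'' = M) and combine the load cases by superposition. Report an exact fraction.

Load 1 — applied couple M₀=-17 kN·m at a=18/5 m (b=L-a=12/5):
  θ_1 = (M₀x²/(2L)-M₀(x-a)+C₁)/EI  [x>a] with C₁=M₀(3b²-L²)/(6L)=221/25 = ((-17)·(24/5)²/(2·6)-(-17)·((24/5)-(18/5))+(221/25))/10000 = -17/50000 rad
Load 2 — uniform load w=-16 kN/m over full span:
  θ_2 = -w(L³-6Lx²+4x³)/(24EI) = -(-16)·(6³-6·6·(24/5)²+4·(24/5)³)/(24·10000) = -891/78125 rad
Load 3 — triangular load w₀=9 kN/m (0→w₀ over full span):
  θ_3 = -w₀(7L⁴-30L²x²+15x⁴)/(360LEI) = -9·(7·6⁴-30·6²·(24/5)²+15·(24/5)⁴)/(360·6·10000) = 20439/6250000 rad
Superposition: θ = Σ θ_i = -26483/3125000 rad ≈ -0.008475 rad

θ(24/5) = -26483/3125000 rad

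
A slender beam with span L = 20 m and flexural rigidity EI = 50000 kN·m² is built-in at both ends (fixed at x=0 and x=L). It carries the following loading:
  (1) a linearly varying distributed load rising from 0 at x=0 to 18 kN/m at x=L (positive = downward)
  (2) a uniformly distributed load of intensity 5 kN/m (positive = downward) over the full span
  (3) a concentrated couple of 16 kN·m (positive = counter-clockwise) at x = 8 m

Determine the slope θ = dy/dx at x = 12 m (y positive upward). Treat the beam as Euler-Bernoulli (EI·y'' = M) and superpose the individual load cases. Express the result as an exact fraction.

Load 1 — triangular load w₀=18 kN/m (0→w₀ over full span):
  θ_1 = -w₀(2x(L-x)(L-2x)(x+2L)+x²(L-x)²)/(120LEI) = -18·(2·12·(20-12)·(20-2·12)·(12+2·20)+12²·(20-12)²)/(120·20·50000) = 72/15625 rad
Load 2 — uniform load w=5 kN/m over full span:
  θ_2 = -wx(L-x)(L-2x)/(12EI) = -5·12·(20-12)·(20-2·12)/(12·50000) = 2/625 rad
Load 3 — applied couple M₀=16 kN·m at a=8 m (b=L-a=12):
  θ_3 = (R_Ax²/2 - M_Ax - M₀(x-a))/EI  [x>a] with R_A=144/125, M_A=48/25 = ((144/125)·12²/2 - (48/25)·12 - 16·(12-8))/50000 = -32/390625 rad
Superposition: θ = Σ θ_i = 3018/390625 rad ≈ 0.007726 rad

θ(12) = 3018/390625 rad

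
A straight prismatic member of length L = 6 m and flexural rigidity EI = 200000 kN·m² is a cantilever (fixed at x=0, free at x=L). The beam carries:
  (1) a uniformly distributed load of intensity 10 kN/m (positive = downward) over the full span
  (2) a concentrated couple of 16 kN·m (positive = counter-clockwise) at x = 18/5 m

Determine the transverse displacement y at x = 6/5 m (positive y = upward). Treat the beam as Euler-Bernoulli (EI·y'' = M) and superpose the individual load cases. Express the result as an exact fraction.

y(6/5) = -3177/6250000 m

Load 1 — uniform load w=10 kN/m over full span:
  y_1 = -wx²(x²-4Lx+6L²)/(24EI) = -10·(6/5)²·((6/5)²-4·6·(6/5)+6·6²)/(24·200000) = -3537/6250000 m
Load 2 — applied couple M₀=16 kN·m at a=18/5 m (b=L-a=12/5):
  y_2 = M₀x²/(2EI)  [x≤a] = 16·(6/5)²/(2·200000) = 9/156250 m
Superposition: y = Σ y_i = -3177/6250000 m ≈ -0.000508 m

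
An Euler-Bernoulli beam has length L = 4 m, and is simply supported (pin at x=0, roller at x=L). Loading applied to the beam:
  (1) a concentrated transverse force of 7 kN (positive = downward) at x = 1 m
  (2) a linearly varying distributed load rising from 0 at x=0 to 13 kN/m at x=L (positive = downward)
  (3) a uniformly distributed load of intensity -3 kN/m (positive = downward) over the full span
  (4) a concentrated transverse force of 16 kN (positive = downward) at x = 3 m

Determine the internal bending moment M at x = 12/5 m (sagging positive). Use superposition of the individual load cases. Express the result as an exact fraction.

M(12/5) = 2494/125 kN·m

Load 1 — point force P=7 kN at a=1 m (b=L-a=3):
  M_1 = Pa(L-x)/L  [x>a] = 7·1·(4-(12/5))/4 = 14/5 kN·m
Load 2 — triangular load w₀=13 kN/m (0→w₀ over full span):
  M_2 = w₀Lx/6 - w₀x³/(6L) = 13·4·(12/5)/6 - 13·(12/5)³/(6·4) = 1664/125 kN·m
Load 3 — uniform load w=-3 kN/m over full span:
  M_3 = wx(L-x)/2 = (-3)·(12/5)·(4-(12/5))/2 = -144/25 kN·m
Load 4 — point force P=16 kN at a=3 m (b=L-a=1):
  M_4 = Pbx/L  [x≤a] = 16·1·(12/5)/4 = 48/5 kN·m
Superposition: M = Σ M_i = 2494/125 kN·m ≈ 19.952000 kN·m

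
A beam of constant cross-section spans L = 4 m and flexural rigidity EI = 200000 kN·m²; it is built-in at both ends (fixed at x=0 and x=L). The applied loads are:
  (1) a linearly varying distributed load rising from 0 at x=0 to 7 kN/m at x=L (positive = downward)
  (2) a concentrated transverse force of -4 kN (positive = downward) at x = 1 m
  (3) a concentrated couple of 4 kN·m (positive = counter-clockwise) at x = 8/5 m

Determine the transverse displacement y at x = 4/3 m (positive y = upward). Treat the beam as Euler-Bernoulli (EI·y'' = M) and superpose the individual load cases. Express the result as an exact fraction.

y(4/3) = -2021/455625000 m

Load 1 — triangular load w₀=7 kN/m (0→w₀ over full span):
  y_1 = -w₀x²(L-x)²(x+2L)/(120LEI) = -7·(4/3)²·(4-(4/3))²·((4/3)+2·4)/(120·4·200000) = -98/11390625 m
Load 2 — point force P=-4 kN at a=1 m (b=L-a=3):
  y_2 = -Pa²(L-x)²(3bL-(3b+a)(L-x))/(6L³EI)  [x>a] = -(-4)·1²·(4-(4/3))²·(3·3·4-(3·3+1)·(4-(4/3)))/(6·4³·200000) = 7/2025000 m
Load 3 — applied couple M₀=4 kN·m at a=8/5 m (b=L-a=12/5):
  y_3 = (R_Ax³/6 - M_Ax²/2)/EI  [x≤a] with R_A=36/25, M_A=12/25 = ((36/25)·(4/3)³/6 - (12/25)·(4/3)²/2)/200000 = 1/1406250 m
Superposition: y = Σ y_i = -2021/455625000 m ≈ -0.000004 m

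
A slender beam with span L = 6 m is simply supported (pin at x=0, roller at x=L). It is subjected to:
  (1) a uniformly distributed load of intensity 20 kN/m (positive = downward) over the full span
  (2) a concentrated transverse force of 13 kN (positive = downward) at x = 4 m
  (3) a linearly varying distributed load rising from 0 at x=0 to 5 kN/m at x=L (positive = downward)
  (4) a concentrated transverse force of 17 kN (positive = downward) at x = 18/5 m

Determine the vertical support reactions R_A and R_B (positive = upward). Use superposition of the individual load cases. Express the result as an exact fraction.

Load 1 — uniform load w=20 kN/m over full span:
  R_A = wL/2 = 20·6/2 = 60 kN
  R_B = wL/2 = 20·6/2 = 60 kN
Load 2 — point force P=13 kN at a=4 m (b=L-a=2):
  R_A = Pb/L = 13·2/6 = 13/3 kN
  R_B = Pa/L = 13·4/6 = 26/3 kN
Load 3 — triangular load w₀=5 kN/m (0→w₀ over full span):
  R_A = w₀L/6 = 5·6/6 = 5 kN
  R_B = w₀L/3 = 5·6/3 = 10 kN
Load 4 — point force P=17 kN at a=18/5 m (b=L-a=12/5):
  R_A = Pb/L = 17·(12/5)/6 = 34/5 kN
  R_B = Pa/L = 17·(18/5)/6 = 51/5 kN
Superposition: R_A = 1142/15 kN, R_B = 1333/15 kN

R_A = 1142/15 kN, R_B = 1333/15 kN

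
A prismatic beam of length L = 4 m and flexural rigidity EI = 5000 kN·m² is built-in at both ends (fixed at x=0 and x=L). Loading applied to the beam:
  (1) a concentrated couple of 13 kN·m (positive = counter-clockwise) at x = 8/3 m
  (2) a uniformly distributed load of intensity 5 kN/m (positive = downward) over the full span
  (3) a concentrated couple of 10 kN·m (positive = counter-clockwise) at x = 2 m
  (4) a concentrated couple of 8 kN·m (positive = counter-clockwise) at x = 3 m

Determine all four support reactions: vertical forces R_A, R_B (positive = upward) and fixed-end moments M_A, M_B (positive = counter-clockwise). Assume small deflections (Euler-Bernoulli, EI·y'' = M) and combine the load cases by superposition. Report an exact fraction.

R_A = 61/3 kN, M_A = 16 kN·m, R_B = -1/3 kN, M_B = -17/3 kN·m

Load 1 — applied couple M₀=13 kN·m at a=8/3 m (b=L-a=4/3):
  R_A = 6M₀ab/L³ = 6·13·(8/3)·(4/3)/4³ = 13/3 kN
  M_A = M₀b(2a-b)/L² = 13·(4/3)·(2·(8/3)-(4/3))/4² = 13/3 kN·m
  R_B = -6M₀ab/L³ = -6·13·(8/3)·(4/3)/4³ = -13/3 kN
  M_B = M₀a(2b-a)/L² = 13·(8/3)·(2·(4/3)-(8/3))/4² = 0 kN·m
Load 2 — uniform load w=5 kN/m over full span:
  R_A = wL/2 = 5·4/2 = 10 kN
  M_A = wL²/12 = 5·4²/12 = 20/3 kN·m
  R_B = wL/2 = 5·4/2 = 10 kN
  M_B = -wL²/12 = -5·4²/12 = -20/3 kN·m
Load 3 — applied couple M₀=10 kN·m at a=2 m (b=L-a=2):
  R_A = 6M₀ab/L³ = 6·10·2·2/4³ = 15/4 kN
  M_A = M₀b(2a-b)/L² = 10·2·(2·2-2)/4² = 5/2 kN·m
  R_B = -6M₀ab/L³ = -6·10·2·2/4³ = -15/4 kN
  M_B = M₀a(2b-a)/L² = 10·2·(2·2-2)/4² = 5/2 kN·m
Load 4 — applied couple M₀=8 kN·m at a=3 m (b=L-a=1):
  R_A = 6M₀ab/L³ = 6·8·3·1/4³ = 9/4 kN
  M_A = M₀b(2a-b)/L² = 8·1·(2·3-1)/4² = 5/2 kN·m
  R_B = -6M₀ab/L³ = -6·8·3·1/4³ = -9/4 kN
  M_B = M₀a(2b-a)/L² = 8·3·(2·1-3)/4² = -3/2 kN·m
Superposition: R_A = 61/3 kN, M_A = 16 kN·m, R_B = -1/3 kN, M_B = -17/3 kN·m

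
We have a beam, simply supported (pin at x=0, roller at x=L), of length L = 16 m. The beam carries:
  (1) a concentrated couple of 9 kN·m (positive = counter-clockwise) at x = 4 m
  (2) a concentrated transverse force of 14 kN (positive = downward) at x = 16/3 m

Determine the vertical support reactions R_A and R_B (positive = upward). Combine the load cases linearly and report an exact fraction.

R_A = 475/48 kN, R_B = 197/48 kN

Load 1 — applied couple M₀=9 kN·m at a=4 m (b=L-a=12):
  R_A = M₀/L = 9/16 kN
  R_B = -M₀/L = -9/16 kN
Load 2 — point force P=14 kN at a=16/3 m (b=L-a=32/3):
  R_A = Pb/L = 14·(32/3)/16 = 28/3 kN
  R_B = Pa/L = 14·(16/3)/16 = 14/3 kN
Superposition: R_A = 475/48 kN, R_B = 197/48 kN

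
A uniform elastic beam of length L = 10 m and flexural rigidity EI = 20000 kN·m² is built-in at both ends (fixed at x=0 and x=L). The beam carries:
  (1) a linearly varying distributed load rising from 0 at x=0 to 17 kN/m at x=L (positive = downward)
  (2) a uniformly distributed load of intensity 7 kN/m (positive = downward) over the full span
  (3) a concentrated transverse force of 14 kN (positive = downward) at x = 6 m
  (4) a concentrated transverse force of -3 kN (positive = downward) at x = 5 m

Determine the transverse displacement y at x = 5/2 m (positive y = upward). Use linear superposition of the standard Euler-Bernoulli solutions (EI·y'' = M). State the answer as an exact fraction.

Load 1 — triangular load w₀=17 kN/m (0→w₀ over full span):
  y_1 = -w₀x²(L-x)²(x+2L)/(120LEI) = -17·(5/2)²·(10-(5/2))²·((5/2)+2·10)/(120·10·20000) = -459/81920 m
Load 2 — uniform load w=7 kN/m over full span:
  y_2 = -wx²(L-x)²/(24EI) = -7·(5/2)²·(10-(5/2))²/(24·20000) = -21/4096 m
Load 3 — point force P=14 kN at a=6 m (b=L-a=4):
  y_3 = -Pb²x²(3aL-(3a+b)x)/(6L³EI)  [x≤a] = -14·4²·(5/2)²·(3·6·10-(3·6+4)·(5/2))/(6·10³·20000) = -7/4800 m
Load 4 — point force P=-3 kN at a=5 m (b=L-a=5):
  y_4 = -Pb²x²(3aL-(3a+b)x)/(6L³EI)  [x≤a] = -(-3)·5²·(5/2)²·(3·5·10-(3·5+5)·(5/2))/(6·10³·20000) = 1/2560 m
Superposition: y = Σ y_i = -14497/1228800 m ≈ -0.011798 m

y(5/2) = -14497/1228800 m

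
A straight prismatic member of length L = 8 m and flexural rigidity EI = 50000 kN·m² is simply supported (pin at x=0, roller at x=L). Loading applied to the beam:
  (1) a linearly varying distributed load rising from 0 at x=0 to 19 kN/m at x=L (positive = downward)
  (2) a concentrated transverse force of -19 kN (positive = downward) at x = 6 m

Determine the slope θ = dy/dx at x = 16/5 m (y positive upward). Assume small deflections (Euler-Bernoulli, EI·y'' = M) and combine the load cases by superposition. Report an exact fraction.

Load 1 — triangular load w₀=19 kN/m (0→w₀ over full span):
  θ_1 = -w₀(7L⁴-30L²x²+15x⁴)/(360LEI) = -19·(7·8⁴-30·8²·(16/5)²+15·(16/5)⁴)/(360·8·50000) = -24548/17578125 rad
Load 2 — point force P=-19 kN at a=6 m (b=L-a=2):
  θ_2 = -Pb(L²-b²-3x²)/(6LEI)  [x≤a] = -(-19)·2·(8²-2²-3·(16/5)²)/(6·8·50000) = 1159/2500000 rad
Superposition: θ = Σ θ_i = -524761/562500000 rad ≈ -0.000933 rad

θ(16/5) = -524761/562500000 rad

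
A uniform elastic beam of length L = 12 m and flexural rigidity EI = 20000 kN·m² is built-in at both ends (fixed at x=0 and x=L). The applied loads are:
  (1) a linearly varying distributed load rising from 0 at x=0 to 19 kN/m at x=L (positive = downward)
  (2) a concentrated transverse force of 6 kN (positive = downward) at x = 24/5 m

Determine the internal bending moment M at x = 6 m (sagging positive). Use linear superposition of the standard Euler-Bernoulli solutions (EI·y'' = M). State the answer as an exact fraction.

Load 1 — triangular load w₀=19 kN/m (0→w₀ over full span):
  M_1 = 3w₀Lx/20 - w₀L²/30 - w₀x³/(6L) = 3·19·12·6/20 - 19·12²/30 - 19·6³/(6·12) = 57 kN·m
Load 2 — point force P=6 kN at a=24/5 m (b=L-a=36/5):
  M_2 = Pa²(a+3b)(L-x)/L³ - Pa²b/L²  [x>a] = 6·(24/5)²·((24/5)+3·(36/5))·(12-6)/12³ - 6·(24/5)²·(36/5)/12² = 144/25 kN·m
Superposition: M = Σ M_i = 1569/25 kN·m ≈ 62.760000 kN·m

M(6) = 1569/25 kN·m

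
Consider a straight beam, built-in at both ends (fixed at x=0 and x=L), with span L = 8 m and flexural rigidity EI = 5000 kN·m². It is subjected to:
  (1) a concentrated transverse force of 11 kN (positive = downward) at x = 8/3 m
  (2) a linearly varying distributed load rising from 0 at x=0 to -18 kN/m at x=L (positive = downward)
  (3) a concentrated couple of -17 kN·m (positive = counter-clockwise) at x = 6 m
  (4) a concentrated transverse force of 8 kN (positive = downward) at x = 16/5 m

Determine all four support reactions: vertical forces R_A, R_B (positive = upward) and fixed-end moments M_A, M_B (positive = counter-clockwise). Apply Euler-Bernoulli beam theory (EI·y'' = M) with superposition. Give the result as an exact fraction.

Load 1 — point force P=11 kN at a=8/3 m (b=L-a=16/3):
  R_A = Pb²(3a+b)/L³ = 11·(16/3)²·(3·(8/3)+(16/3))/8³ = 220/27 kN
  M_A = Pab²/L² = 11·(8/3)·(16/3)²/8² = 352/27 kN·m
  R_B = Pa²(a+3b)/L³ = 11·(8/3)²·((8/3)+3·(16/3))/8³ = 77/27 kN
  M_B = -Pa²b/L² = -11·(8/3)²·(16/3)/8² = -176/27 kN·m
Load 2 — triangular load w₀=-18 kN/m (0→w₀ over full span):
  R_A = 3w₀L/20 = 3·(-18)·8/20 = -108/5 kN
  M_A = w₀L²/30 = (-18)·8²/30 = -192/5 kN·m
  R_B = 7w₀L/20 = 7·(-18)·8/20 = -252/5 kN
  M_B = -w₀L²/20 = -(-18)·8²/20 = 288/5 kN·m
Load 3 — applied couple M₀=-17 kN·m at a=6 m (b=L-a=2):
  R_A = 6M₀ab/L³ = 6·(-17)·6·2/8³ = -153/64 kN
  M_A = M₀b(2a-b)/L² = (-17)·2·(2·6-2)/8² = -85/16 kN·m
  R_B = -6M₀ab/L³ = -6·(-17)·6·2/8³ = 153/64 kN
  M_B = M₀a(2b-a)/L² = (-17)·6·(2·2-6)/8² = 51/16 kN·m
Load 4 — point force P=8 kN at a=16/5 m (b=L-a=24/5):
  R_A = Pb²(3a+b)/L³ = 8·(24/5)²·(3·(16/5)+(24/5))/8³ = 648/125 kN
  M_A = Pab²/L² = 8·(16/5)·(24/5)²/8² = 1152/125 kN·m
  R_B = Pa²(a+3b)/L³ = 8·(16/5)²·((16/5)+3·(24/5))/8³ = 352/125 kN
  M_B = -Pa²b/L² = -8·(16/5)²·(24/5)/8² = -768/125 kN·m
Superposition: R_A = -2302231/216000 kN, M_A = -1158811/54000 kN·m, R_B = -9145769/216000 kN, M_B = 2598749/54000 kN·m

R_A = -2302231/216000 kN, M_A = -1158811/54000 kN·m, R_B = -9145769/216000 kN, M_B = 2598749/54000 kN·m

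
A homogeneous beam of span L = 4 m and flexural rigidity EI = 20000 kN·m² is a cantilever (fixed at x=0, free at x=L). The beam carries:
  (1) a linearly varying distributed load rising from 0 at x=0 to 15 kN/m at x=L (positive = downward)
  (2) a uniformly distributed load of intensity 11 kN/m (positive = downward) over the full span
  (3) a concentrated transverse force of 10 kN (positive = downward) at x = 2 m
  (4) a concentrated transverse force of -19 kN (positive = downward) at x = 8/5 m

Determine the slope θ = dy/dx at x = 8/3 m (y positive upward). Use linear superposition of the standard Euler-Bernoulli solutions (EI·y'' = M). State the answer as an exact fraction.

θ(8/3) = -12557/1125000 rad

Load 1 — triangular load w₀=15 kN/m (0→w₀ over full span):
  θ_1 = (w₀Lx²/4-w₀L²x/3-w₀x⁴/(24L))/EI = (15·4·(8/3)²/4-15·4²·(8/3)/3-15·(8/3)⁴/(24·4))/20000 = -58/10125 rad
Load 2 — uniform load w=11 kN/m over full span:
  θ_2 = -wx(x²-3Lx+3L²)/(6EI) = -11·(8/3)·((8/3)²-3·4·(8/3)+3·4²)/(6·20000) = -286/50625 rad
Load 3 — point force P=10 kN at a=2 m (b=L-a=2):
  θ_3 = -Pa²/(2EI)  [x>a] = -10·2²/(2·20000) = -1/1000 rad
Load 4 — point force P=-19 kN at a=8/5 m (b=L-a=12/5):
  θ_4 = -Pa²/(2EI)  [x>a] = -(-19)·(8/5)²/(2·20000) = 19/15625 rad
Superposition: θ = Σ θ_i = -12557/1125000 rad ≈ -0.011162 rad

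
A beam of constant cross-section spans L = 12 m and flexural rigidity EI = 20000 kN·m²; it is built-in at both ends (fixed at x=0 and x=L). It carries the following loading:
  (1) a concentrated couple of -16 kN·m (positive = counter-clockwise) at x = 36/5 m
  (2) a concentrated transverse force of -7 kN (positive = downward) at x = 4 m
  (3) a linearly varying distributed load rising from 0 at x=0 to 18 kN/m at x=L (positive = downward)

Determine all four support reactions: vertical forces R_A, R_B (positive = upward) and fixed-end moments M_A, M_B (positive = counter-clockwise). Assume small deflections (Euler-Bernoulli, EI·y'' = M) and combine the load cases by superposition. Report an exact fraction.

Load 1 — applied couple M₀=-16 kN·m at a=36/5 m (b=L-a=24/5):
  R_A = 6M₀ab/L³ = 6·(-16)·(36/5)·(24/5)/12³ = -48/25 kN
  M_A = M₀b(2a-b)/L² = (-16)·(24/5)·(2·(36/5)-(24/5))/12² = -128/25 kN·m
  R_B = -6M₀ab/L³ = -6·(-16)·(36/5)·(24/5)/12³ = 48/25 kN
  M_B = M₀a(2b-a)/L² = (-16)·(36/5)·(2·(24/5)-(36/5))/12² = -48/25 kN·m
Load 2 — point force P=-7 kN at a=4 m (b=L-a=8):
  R_A = Pb²(3a+b)/L³ = (-7)·8²·(3·4+8)/12³ = -140/27 kN
  M_A = Pab²/L² = (-7)·4·8²/12² = -112/9 kN·m
  R_B = Pa²(a+3b)/L³ = (-7)·4²·(4+3·8)/12³ = -49/27 kN
  M_B = -Pa²b/L² = -(-7)·4²·8/12² = 56/9 kN·m
Load 3 — triangular load w₀=18 kN/m (0→w₀ over full span):
  R_A = 3w₀L/20 = 3·18·12/20 = 162/5 kN
  M_A = w₀L²/30 = 18·12²/30 = 432/5 kN·m
  R_B = 7w₀L/20 = 7·18·12/20 = 378/5 kN
  M_B = -w₀L²/20 = -18·12²/20 = -648/5 kN·m
Superposition: R_A = 17074/675 kN, M_A = 15488/225 kN·m, R_B = 51101/675 kN, M_B = -28192/225 kN·m

R_A = 17074/675 kN, M_A = 15488/225 kN·m, R_B = 51101/675 kN, M_B = -28192/225 kN·m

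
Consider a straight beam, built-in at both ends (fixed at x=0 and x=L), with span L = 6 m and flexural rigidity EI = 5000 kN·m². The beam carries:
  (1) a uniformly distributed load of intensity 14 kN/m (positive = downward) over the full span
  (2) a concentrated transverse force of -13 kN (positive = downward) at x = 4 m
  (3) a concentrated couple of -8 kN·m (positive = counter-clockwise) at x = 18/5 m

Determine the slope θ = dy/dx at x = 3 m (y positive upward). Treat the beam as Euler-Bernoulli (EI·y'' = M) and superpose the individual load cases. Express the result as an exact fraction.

θ(3) = 181/750000 rad

Load 1 — uniform load w=14 kN/m over full span:
  θ_1 = -wx(L-x)(L-2x)/(12EI) = -14·3·(6-3)·(6-2·3)/(12·5000) = 0 rad
Load 2 — point force P=-13 kN at a=4 m (b=L-a=2):
  θ_2 = -Pb²x(2aL-(3a+b)x)/(2L³EI)  [x≤a] = -(-13)·2²·3·(2·4·6-(3·4+2)·3)/(2·6³·5000) = 13/30000 rad
Load 3 — applied couple M₀=-8 kN·m at a=18/5 m (b=L-a=12/5):
  θ_3 = (R_Ax²/2 - M_Ax)/EI  [x≤a] with R_A=-48/25, M_A=-64/25 = ((-48/25)·3²/2 - (-64/25)·3)/5000 = -3/15625 rad
Superposition: θ = Σ θ_i = 181/750000 rad ≈ 0.000241 rad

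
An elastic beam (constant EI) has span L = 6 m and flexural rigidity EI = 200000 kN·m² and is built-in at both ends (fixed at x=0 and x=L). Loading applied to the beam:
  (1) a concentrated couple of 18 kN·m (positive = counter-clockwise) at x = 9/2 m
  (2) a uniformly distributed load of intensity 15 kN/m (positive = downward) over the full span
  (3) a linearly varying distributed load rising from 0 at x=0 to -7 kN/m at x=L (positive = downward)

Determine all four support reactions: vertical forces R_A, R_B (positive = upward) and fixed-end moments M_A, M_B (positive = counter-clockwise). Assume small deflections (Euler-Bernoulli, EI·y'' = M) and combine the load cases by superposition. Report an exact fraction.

Load 1 — applied couple M₀=18 kN·m at a=9/2 m (b=L-a=3/2):
  R_A = 6M₀ab/L³ = 6·18·(9/2)·(3/2)/6³ = 27/8 kN
  M_A = M₀b(2a-b)/L² = 18·(3/2)·(2·(9/2)-(3/2))/6² = 45/8 kN·m
  R_B = -6M₀ab/L³ = -6·18·(9/2)·(3/2)/6³ = -27/8 kN
  M_B = M₀a(2b-a)/L² = 18·(9/2)·(2·(3/2)-(9/2))/6² = -27/8 kN·m
Load 2 — uniform load w=15 kN/m over full span:
  R_A = wL/2 = 15·6/2 = 45 kN
  M_A = wL²/12 = 15·6²/12 = 45 kN·m
  R_B = wL/2 = 15·6/2 = 45 kN
  M_B = -wL²/12 = -15·6²/12 = -45 kN·m
Load 3 — triangular load w₀=-7 kN/m (0→w₀ over full span):
  R_A = 3w₀L/20 = 3·(-7)·6/20 = -63/10 kN
  M_A = w₀L²/30 = (-7)·6²/30 = -42/5 kN·m
  R_B = 7w₀L/20 = 7·(-7)·6/20 = -147/10 kN
  M_B = -w₀L²/20 = -(-7)·6²/20 = 63/5 kN·m
Superposition: R_A = 1683/40 kN, M_A = 1689/40 kN·m, R_B = 1077/40 kN, M_B = -1431/40 kN·m

R_A = 1683/40 kN, M_A = 1689/40 kN·m, R_B = 1077/40 kN, M_B = -1431/40 kN·m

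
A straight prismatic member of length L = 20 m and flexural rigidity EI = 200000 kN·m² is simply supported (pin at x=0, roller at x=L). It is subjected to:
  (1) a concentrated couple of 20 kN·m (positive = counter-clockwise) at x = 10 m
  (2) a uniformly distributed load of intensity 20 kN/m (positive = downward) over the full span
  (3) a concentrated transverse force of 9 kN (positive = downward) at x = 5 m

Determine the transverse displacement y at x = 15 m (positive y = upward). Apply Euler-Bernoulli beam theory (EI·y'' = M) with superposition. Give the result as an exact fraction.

Load 1 — applied couple M₀=20 kN·m at a=10 m (b=L-a=10):
  y_1 = (M₀x³/(6L)-M₀(x-a)²/2+C₁x)/EI  [x>a] with C₁=M₀(3b²-L²)/(6L)=-50/3 = (20·15³/(6·20)-20·(15-10)²/2+(-50/3)·15)/200000 = 1/3200 m
Load 2 — uniform load w=20 kN/m over full span:
  y_2 = -wx(L³-2Lx²+x³)/(24EI) = -20·15·(20³-2·20·15²+15³)/(24·200000) = -19/128 m
Load 3 — point force P=9 kN at a=5 m (b=L-a=15):
  y_3 = -Pa(L-x)(2Lx-a²-x²)/(6LEI)  [x>a] = -9·5·(20-15)·(2·20·15-5²-15²)/(6·20·200000) = -21/6400 m
Superposition: y = Σ y_i = -969/6400 m ≈ -0.151406 m

y(15) = -969/6400 m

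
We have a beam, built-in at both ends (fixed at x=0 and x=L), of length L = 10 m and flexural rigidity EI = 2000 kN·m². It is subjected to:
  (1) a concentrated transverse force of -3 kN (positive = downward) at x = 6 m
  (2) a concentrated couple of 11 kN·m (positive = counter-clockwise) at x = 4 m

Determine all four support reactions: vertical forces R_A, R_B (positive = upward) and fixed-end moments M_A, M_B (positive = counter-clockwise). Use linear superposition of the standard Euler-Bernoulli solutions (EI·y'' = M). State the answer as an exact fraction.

Load 1 — point force P=-3 kN at a=6 m (b=L-a=4):
  R_A = Pb²(3a+b)/L³ = (-3)·4²·(3·6+4)/10³ = -132/125 kN
  M_A = Pab²/L² = (-3)·6·4²/10² = -72/25 kN·m
  R_B = Pa²(a+3b)/L³ = (-3)·6²·(6+3·4)/10³ = -243/125 kN
  M_B = -Pa²b/L² = -(-3)·6²·4/10² = 108/25 kN·m
Load 2 — applied couple M₀=11 kN·m at a=4 m (b=L-a=6):
  R_A = 6M₀ab/L³ = 6·11·4·6/10³ = 198/125 kN
  M_A = M₀b(2a-b)/L² = 11·6·(2·4-6)/10² = 33/25 kN·m
  R_B = -6M₀ab/L³ = -6·11·4·6/10³ = -198/125 kN
  M_B = M₀a(2b-a)/L² = 11·4·(2·6-4)/10² = 88/25 kN·m
Superposition: R_A = 66/125 kN, M_A = -39/25 kN·m, R_B = -441/125 kN, M_B = 196/25 kN·m

R_A = 66/125 kN, M_A = -39/25 kN·m, R_B = -441/125 kN, M_B = 196/25 kN·m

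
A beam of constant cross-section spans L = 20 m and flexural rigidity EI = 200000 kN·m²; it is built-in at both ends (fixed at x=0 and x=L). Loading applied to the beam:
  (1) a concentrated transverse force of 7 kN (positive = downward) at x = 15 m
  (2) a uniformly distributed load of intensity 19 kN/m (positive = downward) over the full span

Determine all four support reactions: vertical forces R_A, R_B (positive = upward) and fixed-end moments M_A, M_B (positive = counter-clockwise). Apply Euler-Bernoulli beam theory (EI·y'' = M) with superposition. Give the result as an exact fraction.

R_A = 6115/32 kN, M_A = 30715/48 kN·m, R_B = 6269/32 kN, M_B = -31345/48 kN·m

Load 1 — point force P=7 kN at a=15 m (b=L-a=5):
  R_A = Pb²(3a+b)/L³ = 7·5²·(3·15+5)/20³ = 35/32 kN
  M_A = Pab²/L² = 7·15·5²/20² = 105/16 kN·m
  R_B = Pa²(a+3b)/L³ = 7·15²·(15+3·5)/20³ = 189/32 kN
  M_B = -Pa²b/L² = -7·15²·5/20² = -315/16 kN·m
Load 2 — uniform load w=19 kN/m over full span:
  R_A = wL/2 = 19·20/2 = 190 kN
  M_A = wL²/12 = 19·20²/12 = 1900/3 kN·m
  R_B = wL/2 = 19·20/2 = 190 kN
  M_B = -wL²/12 = -19·20²/12 = -1900/3 kN·m
Superposition: R_A = 6115/32 kN, M_A = 30715/48 kN·m, R_B = 6269/32 kN, M_B = -31345/48 kN·m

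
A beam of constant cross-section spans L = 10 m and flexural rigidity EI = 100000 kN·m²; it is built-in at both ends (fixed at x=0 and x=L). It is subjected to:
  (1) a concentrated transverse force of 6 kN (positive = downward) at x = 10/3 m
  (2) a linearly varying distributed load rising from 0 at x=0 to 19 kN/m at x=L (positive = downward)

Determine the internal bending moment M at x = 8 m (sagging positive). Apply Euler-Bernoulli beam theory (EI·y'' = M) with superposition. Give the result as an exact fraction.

Load 1 — point force P=6 kN at a=10/3 m (b=L-a=20/3):
  M_1 = Pa²(a+3b)(L-x)/L³ - Pa²b/L²  [x>a] = 6·(10/3)²·((10/3)+3·(20/3))·(10-8)/10³ - 6·(10/3)²·(20/3)/10² = -4/3 kN·m
Load 2 — triangular load w₀=19 kN/m (0→w₀ over full span):
  M_2 = 3w₀Lx/20 - w₀L²/30 - w₀x³/(6L) = 3·19·10·8/20 - 19·10²/30 - 19·8³/(6·10) = 38/15 kN·m
Superposition: M = Σ M_i = 6/5 kN·m ≈ 1.200000 kN·m

M(8) = 6/5 kN·m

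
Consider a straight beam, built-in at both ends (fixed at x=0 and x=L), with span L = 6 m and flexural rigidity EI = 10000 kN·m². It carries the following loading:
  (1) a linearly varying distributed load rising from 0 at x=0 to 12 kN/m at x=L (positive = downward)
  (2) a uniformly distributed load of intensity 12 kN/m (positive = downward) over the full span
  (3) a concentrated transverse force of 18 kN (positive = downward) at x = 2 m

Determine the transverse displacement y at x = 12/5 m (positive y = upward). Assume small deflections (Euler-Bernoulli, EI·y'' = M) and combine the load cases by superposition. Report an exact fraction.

Load 1 — triangular load w₀=12 kN/m (0→w₀ over full span):
  y_1 = -w₀x²(L-x)²(x+2L)/(120LEI) = -12·(12/5)²·(6-(12/5))²·((12/5)+2·6)/(120·6·10000) = -17496/9765625 m
Load 2 — uniform load w=12 kN/m over full span:
  y_2 = -wx²(L-x)²/(24EI) = -12·(12/5)²·(6-(12/5))²/(24·10000) = -1458/390625 m
Load 3 — point force P=18 kN at a=2 m (b=L-a=4):
  y_3 = -Pa²(L-x)²(3bL-(3b+a)(L-x))/(6L³EI)  [x>a] = -18·2²·(6-(12/5))²·(3·4·6-(3·4+2)·(6-(12/5)))/(6·6³·10000) = -243/156250 m
Superposition: y = Σ y_i = -138267/19531250 m ≈ -0.007079 m

y(12/5) = -138267/19531250 m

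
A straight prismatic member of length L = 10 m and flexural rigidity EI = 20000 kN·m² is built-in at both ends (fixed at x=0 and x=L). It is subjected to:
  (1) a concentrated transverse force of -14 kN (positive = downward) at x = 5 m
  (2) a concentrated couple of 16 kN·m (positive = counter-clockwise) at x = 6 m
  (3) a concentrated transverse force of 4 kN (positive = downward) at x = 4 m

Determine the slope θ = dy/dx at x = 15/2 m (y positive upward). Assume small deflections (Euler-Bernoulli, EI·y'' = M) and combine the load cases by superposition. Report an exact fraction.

θ(15/2) = -571/800000 rad

Load 1 — point force P=-14 kN at a=5 m (b=L-a=5):
  θ_1 = Pa²(L-x)(2bL-(3b+a)(L-x))/(2L³EI)  [x>a] = (-14)·5²·(10-(15/2))·(2·5·10-(3·5+5)·(10-(15/2)))/(2·10³·20000) = -7/6400 rad
Load 2 — applied couple M₀=16 kN·m at a=6 m (b=L-a=4):
  θ_2 = (R_Ax²/2 - M_Ax - M₀(x-a))/EI  [x>a] with R_A=288/125, M_A=128/25 = ((288/125)·(15/2)²/2 - (128/25)·(15/2) - 16·((15/2)-6))/20000 = 3/25000 rad
Load 3 — point force P=4 kN at a=4 m (b=L-a=6):
  θ_3 = Pa²(L-x)(2bL-(3b+a)(L-x))/(2L³EI)  [x>a] = 4·4²·(10-(15/2))·(2·6·10-(3·6+4)·(10-(15/2)))/(2·10³·20000) = 13/50000 rad
Superposition: θ = Σ θ_i = -571/800000 rad ≈ -0.000714 rad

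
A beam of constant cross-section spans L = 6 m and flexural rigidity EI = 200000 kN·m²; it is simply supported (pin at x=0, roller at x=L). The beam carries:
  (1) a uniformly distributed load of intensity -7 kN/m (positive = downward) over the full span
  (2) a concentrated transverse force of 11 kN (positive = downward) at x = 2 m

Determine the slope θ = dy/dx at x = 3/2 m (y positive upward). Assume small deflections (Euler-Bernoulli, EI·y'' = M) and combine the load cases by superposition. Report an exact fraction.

Load 1 — uniform load w=-7 kN/m over full span:
  θ_1 = -w(L³-6Lx²+4x³)/(24EI) = -(-7)·(6³-6·6·(3/2)²+4·(3/2)³)/(24·200000) = 693/3200000 rad
Load 2 — point force P=11 kN at a=2 m (b=L-a=4):
  θ_2 = -Pb(L²-b²-3x²)/(6LEI)  [x≤a] = -11·4·(6²-4²-3·(3/2)²)/(6·6·200000) = -583/7200000 rad
Superposition: θ = Σ θ_i = 781/5760000 rad ≈ 0.000136 rad

θ(3/2) = 781/5760000 rad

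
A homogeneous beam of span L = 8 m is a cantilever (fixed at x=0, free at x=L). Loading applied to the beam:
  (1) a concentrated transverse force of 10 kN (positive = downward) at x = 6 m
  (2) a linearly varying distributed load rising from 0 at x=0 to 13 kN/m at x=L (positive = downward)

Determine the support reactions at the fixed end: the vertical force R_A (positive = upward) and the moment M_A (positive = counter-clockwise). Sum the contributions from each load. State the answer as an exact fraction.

R_A = 62 kN, M_A = 1012/3 kN·m

Load 1 — point force P=10 kN at a=6 m (b=L-a=2):
  R_A = P = 10 kN
  M_A = Pa = 10·6 = 60 kN·m
Load 2 — triangular load w₀=13 kN/m (0→w₀ over full span):
  R_A = w₀L/2 = 13·8/2 = 52 kN
  M_A = w₀L²/3 = 13·8²/3 = 832/3 kN·m
Superposition: R_A = 62 kN, M_A = 1012/3 kN·m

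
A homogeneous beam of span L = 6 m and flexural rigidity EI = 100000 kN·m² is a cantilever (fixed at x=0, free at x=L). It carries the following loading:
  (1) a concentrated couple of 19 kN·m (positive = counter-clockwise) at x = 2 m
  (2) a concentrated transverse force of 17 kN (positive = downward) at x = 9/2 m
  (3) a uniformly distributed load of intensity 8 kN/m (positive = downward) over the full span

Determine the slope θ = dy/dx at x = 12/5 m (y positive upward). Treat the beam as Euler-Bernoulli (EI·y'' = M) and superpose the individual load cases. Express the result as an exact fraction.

θ(12/5) = -2519/781250 rad

Load 1 — applied couple M₀=19 kN·m at a=2 m (b=L-a=4):
  θ_1 = M₀a/EI  [x>a] = 19·2/100000 = 19/50000 rad
Load 2 — point force P=17 kN at a=9/2 m (b=L-a=3/2):
  θ_2 = -Px(2a-x)/(2EI)  [x≤a] = -17·(12/5)·(2·(9/2)-(12/5))/(2·100000) = -1683/1250000 rad
Load 3 — uniform load w=8 kN/m over full span:
  θ_3 = -wx(x²-3Lx+3L²)/(6EI) = -8·(12/5)·((12/5)²-3·6·(12/5)+3·6²)/(6·100000) = -882/390625 rad
Superposition: θ = Σ θ_i = -2519/781250 rad ≈ -0.003224 rad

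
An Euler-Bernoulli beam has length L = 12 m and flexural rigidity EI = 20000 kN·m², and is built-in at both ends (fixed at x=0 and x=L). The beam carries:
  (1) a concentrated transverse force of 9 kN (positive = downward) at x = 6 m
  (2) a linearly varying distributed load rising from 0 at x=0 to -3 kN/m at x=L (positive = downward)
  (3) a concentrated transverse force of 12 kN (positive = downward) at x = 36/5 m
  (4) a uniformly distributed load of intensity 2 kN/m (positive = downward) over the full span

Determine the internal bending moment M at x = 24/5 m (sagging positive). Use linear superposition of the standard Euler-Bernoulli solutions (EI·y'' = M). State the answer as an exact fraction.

M(24/5) = 22749/1250 kN·m

Load 1 — point force P=9 kN at a=6 m (b=L-a=6):
  M_1 = Pb²(3a+b)x/L³ - Pab²/L²  [x≤a] = 9·6²·(3·6+6)·(24/5)/12³ - 9·6·6²/12² = 81/10 kN·m
Load 2 — triangular load w₀=-3 kN/m (0→w₀ over full span):
  M_2 = 3w₀Lx/20 - w₀L²/30 - w₀x³/(6L) = 3·(-3)·12·(24/5)/20 - (-3)·12²/30 - (-3)·(24/5)³/(6·12) = -864/125 kN·m
Load 3 — point force P=12 kN at a=36/5 m (b=L-a=24/5):
  M_3 = Pb²(3a+b)x/L³ - Pab²/L²  [x≤a] = 12·(24/5)²·(3·(36/5)+(24/5))·(24/5)/12³ - 12·(36/5)·(24/5)²/12² = 4032/625 kN·m
Load 4 — uniform load w=2 kN/m over full span:
  M_4 = wLx/2 - wL²/12 - wx²/2 = 2·12·(24/5)/2 - 2·12²/12 - 2·(24/5)²/2 = 264/25 kN·m
Superposition: M = Σ M_i = 22749/1250 kN·m ≈ 18.199200 kN·m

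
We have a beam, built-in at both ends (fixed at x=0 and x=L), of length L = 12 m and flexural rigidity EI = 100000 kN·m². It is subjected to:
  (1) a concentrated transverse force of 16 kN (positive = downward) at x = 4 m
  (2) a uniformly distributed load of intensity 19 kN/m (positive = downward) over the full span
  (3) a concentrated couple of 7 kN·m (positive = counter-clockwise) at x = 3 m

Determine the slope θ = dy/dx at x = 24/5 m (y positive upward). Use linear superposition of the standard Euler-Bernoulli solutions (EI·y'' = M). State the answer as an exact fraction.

θ(24/5) = -33797/25000000 rad

Load 1 — point force P=16 kN at a=4 m (b=L-a=8):
  θ_1 = Pa²(L-x)(2bL-(3b+a)(L-x))/(2L³EI)  [x>a] = 16·4²·(12-(24/5))·(2·8·12-(3·8+4)·(12-(24/5)))/(2·12³·100000) = -4/78125 rad
Load 2 — uniform load w=19 kN/m over full span:
  θ_2 = -wx(L-x)(L-2x)/(12EI) = -19·(24/5)·(12-(24/5))·(12-2·(24/5))/(12·100000) = -513/390625 rad
Load 3 — applied couple M₀=7 kN·m at a=3 m (b=L-a=9):
  θ_3 = (R_Ax²/2 - M_Ax - M₀(x-a))/EI  [x>a] with R_A=21/32, M_A=-21/16 = ((21/32)·(24/5)²/2 - (-21/16)·(24/5) - 7·((24/5)-3))/100000 = 63/5000000 rad
Superposition: θ = Σ θ_i = -33797/25000000 rad ≈ -0.001352 rad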